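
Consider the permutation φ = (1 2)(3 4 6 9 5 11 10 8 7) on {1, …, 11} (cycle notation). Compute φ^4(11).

11 lies in the 9-cycle (3 4 6 9 5 11 10 8 7).
Advancing 4 steps from 11: 11 → 10 → 8 → 7 → 3.

3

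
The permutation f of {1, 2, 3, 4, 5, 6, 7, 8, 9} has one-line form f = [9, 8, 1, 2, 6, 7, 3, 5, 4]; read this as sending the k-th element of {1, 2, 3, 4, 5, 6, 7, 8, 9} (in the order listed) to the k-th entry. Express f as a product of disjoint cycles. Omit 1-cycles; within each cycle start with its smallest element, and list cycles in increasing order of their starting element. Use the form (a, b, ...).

(1, 9, 4, 2, 8, 5, 6, 7, 3)

Start at 1 and follow images: 1 → 9 → 4 → 2 → 8 → 5 → 6 → 7 → 3 → 1, giving the cycle (1, 9, 4, 2, 8, 5, 6, 7, 3).
Repeating from the next unused element and collecting all non-trivial cycles gives (1, 9, 4, 2, 8, 5, 6, 7, 3).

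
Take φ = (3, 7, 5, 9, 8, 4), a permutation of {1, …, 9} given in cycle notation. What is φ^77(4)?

8

4 lies in the 6-cycle (3, 7, 5, 9, 8, 4).
Since the cycle has length 6, φ^77 acts on it the same as φ^5 (77 mod 6 = 5).
Advancing 5 steps from 4: 4 → 3 → 7 → 5 → 9 → 8.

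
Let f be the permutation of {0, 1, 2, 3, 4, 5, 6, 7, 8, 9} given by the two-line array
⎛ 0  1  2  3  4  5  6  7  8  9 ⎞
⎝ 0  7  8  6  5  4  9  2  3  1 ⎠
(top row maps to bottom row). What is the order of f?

14

Writing f as disjoint cycles, the cycle lengths are 7, 2, 1.
The order is lcm(7, 2) = 14.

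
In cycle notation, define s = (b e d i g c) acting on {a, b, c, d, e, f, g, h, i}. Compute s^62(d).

d lies in the 6-cycle (b e d i g c).
Powers repeat with period 6 on this cycle, and 62 mod 6 = 2, so s^62(d) = s^2(d).
Stepping 2 places around the cycle: d → i → g.

g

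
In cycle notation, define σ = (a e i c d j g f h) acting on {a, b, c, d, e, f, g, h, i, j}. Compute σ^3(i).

j

i lies in the 9-cycle (a e i c d j g f h).
Advancing 3 steps from i: i → c → d → j.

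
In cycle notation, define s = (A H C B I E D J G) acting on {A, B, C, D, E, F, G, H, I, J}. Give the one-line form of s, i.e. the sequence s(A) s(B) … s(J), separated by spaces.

H I B J D F A C E G

Reading each image from the cycles: A↦H, B↦I, C↦B, D↦J, E↦D, F↦F, G↦A, H↦C, I↦E, J↦G.
Listing these in domain order gives H I B J D F A C E G.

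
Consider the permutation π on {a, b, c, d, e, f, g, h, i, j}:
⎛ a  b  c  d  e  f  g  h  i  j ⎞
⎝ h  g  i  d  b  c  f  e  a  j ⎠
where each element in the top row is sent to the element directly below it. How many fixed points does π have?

The fixed points (elements with π(x) = x) are {d, j}, so there are 2.

2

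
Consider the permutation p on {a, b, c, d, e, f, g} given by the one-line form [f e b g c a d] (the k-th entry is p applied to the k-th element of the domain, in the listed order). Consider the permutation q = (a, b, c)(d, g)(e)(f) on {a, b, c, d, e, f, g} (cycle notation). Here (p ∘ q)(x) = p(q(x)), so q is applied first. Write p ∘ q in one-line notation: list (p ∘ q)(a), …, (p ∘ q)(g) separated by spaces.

(p ∘ q)(x) = p(q(x)). Computing each image: p(q(a)) = p(b) = e, p(q(b)) = p(c) = b, p(q(c)) = p(a) = f, p(q(d)) = p(g) = d, p(q(e)) = p(e) = c, p(q(f)) = p(f) = a, p(q(g)) = p(d) = g.
Hence p ∘ q = [e b f d c a g].

e b f d c a g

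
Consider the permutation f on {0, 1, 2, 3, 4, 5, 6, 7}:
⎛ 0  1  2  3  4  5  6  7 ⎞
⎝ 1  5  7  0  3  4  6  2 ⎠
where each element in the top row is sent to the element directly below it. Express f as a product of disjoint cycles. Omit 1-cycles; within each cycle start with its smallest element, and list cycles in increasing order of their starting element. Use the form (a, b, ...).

Start at 0 and follow images: 0 → 1 → 5 → 4 → 3 → 0, giving the cycle (0, 1, 5, 4, 3).
Continuing from each remaining unvisited element yields (0, 1, 5, 4, 3)(2, 7).

(0, 1, 5, 4, 3)(2, 7)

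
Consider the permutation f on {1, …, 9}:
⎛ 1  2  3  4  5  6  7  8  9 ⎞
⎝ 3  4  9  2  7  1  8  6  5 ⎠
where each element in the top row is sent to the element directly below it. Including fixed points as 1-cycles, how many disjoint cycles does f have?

2

The cycle decomposition is (1, 3, 9, 5, 7, 8, 6)(2, 4), which has 2 cycles (counting 1-cycles).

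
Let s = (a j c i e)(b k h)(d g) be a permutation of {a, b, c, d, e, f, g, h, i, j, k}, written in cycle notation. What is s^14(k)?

k lies in the 3-cycle (b k h).
Powers repeat with period 3 on this cycle, and 14 mod 3 = 2, so s^14(k) = s^2(k).
Stepping 2 places around the cycle: k → h → b.

b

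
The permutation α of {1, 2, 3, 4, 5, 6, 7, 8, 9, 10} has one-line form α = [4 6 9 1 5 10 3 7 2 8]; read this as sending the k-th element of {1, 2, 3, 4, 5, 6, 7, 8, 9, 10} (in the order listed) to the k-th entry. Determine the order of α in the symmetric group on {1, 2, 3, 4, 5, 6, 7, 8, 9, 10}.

Decomposing into disjoint cycles gives cycle lengths 7, 2, 1.
The order is lcm(7, 2) = 14.

14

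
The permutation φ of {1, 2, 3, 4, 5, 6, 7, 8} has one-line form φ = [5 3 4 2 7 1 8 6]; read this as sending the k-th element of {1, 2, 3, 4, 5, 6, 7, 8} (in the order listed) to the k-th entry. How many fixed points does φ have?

0

No element satisfies φ(x) = x, so there are 0 fixed points.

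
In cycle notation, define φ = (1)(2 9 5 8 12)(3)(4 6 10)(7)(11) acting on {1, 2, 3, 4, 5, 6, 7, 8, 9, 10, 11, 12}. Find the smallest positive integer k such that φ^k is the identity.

15

The cycle type of φ is (5, 3, 1, 1, 1, 1).
The order of φ is the least common multiple of its cycle lengths: lcm(5, 3) = 15.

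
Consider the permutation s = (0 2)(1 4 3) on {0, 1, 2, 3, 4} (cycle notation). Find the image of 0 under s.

0 appears in (0 2); the next entry (wrapping around) is 2.

2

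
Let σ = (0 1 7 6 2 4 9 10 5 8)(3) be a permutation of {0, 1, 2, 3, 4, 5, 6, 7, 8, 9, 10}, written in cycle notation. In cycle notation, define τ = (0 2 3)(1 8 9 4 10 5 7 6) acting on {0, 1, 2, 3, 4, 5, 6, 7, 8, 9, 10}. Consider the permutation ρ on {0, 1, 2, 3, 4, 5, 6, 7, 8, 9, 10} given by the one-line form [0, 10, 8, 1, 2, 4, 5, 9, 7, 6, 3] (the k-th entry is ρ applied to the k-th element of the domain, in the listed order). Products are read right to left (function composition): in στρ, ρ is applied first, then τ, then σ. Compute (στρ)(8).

Chase 8: ρ(8) = 7; τ(7) = 6; σ(6) = 2. Hence (στρ)(8) = 2.

2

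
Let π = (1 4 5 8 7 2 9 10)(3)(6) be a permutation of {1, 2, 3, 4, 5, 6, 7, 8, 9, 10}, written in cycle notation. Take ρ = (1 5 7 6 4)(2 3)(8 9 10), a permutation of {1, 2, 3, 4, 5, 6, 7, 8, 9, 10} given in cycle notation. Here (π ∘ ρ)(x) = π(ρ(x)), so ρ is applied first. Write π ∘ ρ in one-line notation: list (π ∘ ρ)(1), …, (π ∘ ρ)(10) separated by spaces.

8 3 9 4 2 5 6 10 1 7

(π ∘ ρ)(x) = π(ρ(x)). Computing each image: π(ρ(1)) = π(5) = 8, π(ρ(2)) = π(3) = 3, π(ρ(3)) = π(2) = 9, π(ρ(4)) = π(1) = 4, π(ρ(5)) = π(7) = 2, π(ρ(6)) = π(4) = 5, π(ρ(7)) = π(6) = 6, π(ρ(8)) = π(9) = 10, π(ρ(9)) = π(10) = 1, π(ρ(10)) = π(8) = 7.
Hence π ∘ ρ = [8 3 9 4 2 5 6 10 1 7].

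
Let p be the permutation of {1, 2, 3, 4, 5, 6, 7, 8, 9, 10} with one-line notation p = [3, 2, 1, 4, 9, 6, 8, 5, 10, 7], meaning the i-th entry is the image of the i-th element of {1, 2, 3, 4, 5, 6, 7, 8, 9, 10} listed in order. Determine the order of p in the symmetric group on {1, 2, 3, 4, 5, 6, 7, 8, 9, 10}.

10

The disjoint-cycle form of p has cycle lengths 5, 2, 1, 1, 1.
Since disjoint cycles commute, ord(p) = lcm(5, 2) = 10.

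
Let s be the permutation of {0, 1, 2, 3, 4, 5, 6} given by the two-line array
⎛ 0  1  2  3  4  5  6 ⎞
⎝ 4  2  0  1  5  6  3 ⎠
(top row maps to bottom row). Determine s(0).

The entry below 0 in the array is 4, so s(0) = 4.

4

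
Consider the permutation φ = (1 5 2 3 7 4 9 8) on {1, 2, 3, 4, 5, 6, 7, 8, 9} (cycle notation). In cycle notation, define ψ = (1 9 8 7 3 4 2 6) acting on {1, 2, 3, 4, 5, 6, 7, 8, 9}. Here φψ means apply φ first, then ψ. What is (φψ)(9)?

7

First apply φ: φ(9) = 8, then ψ(8) = 7. Thus (φψ)(9) = 7.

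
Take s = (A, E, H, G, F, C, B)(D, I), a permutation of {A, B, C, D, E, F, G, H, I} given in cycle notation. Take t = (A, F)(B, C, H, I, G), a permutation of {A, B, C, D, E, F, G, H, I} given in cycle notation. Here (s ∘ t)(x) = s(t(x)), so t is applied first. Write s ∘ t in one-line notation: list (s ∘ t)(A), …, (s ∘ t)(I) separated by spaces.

(s ∘ t)(x) = s(t(x)). Computing each image: s(t(A)) = s(F) = C, s(t(B)) = s(C) = B, s(t(C)) = s(H) = G, s(t(D)) = s(D) = I, s(t(E)) = s(E) = H, s(t(F)) = s(A) = E, s(t(G)) = s(B) = A, s(t(H)) = s(I) = D, s(t(I)) = s(G) = F.
Hence s ∘ t = [C B G I H E A D F].

C B G I H E A D F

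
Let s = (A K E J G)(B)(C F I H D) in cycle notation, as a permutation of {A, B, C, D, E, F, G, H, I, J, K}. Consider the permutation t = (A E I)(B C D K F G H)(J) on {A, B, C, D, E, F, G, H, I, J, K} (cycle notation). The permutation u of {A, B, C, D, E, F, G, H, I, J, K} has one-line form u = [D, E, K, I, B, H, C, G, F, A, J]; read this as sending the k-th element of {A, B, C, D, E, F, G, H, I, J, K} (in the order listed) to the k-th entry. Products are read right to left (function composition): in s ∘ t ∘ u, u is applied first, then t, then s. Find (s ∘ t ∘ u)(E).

Chase E: u(E) = B; t(B) = C; s(C) = F. Hence (s ∘ t ∘ u)(E) = F.

F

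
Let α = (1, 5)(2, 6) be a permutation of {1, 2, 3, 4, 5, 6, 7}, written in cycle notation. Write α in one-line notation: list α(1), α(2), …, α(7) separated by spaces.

Each element maps to the next entry in its cycle (wrapping to the front): 1→5, 2→6, 3→3, 4→4, 5→1, 6→2, 7→7.
So the one-line form is 5 6 3 4 1 2 7.

5 6 3 4 1 2 7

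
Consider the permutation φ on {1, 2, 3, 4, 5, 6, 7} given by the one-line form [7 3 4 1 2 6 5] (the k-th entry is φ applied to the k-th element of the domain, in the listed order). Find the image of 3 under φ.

3 is element number 3 of the domain, and entry number 3 of the one-line form is 4, so φ(3) = 4.

4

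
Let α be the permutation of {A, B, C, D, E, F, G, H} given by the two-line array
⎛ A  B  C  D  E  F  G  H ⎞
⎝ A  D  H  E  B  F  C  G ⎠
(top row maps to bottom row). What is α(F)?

The entry below F in the array is F, so α(F) = F.

F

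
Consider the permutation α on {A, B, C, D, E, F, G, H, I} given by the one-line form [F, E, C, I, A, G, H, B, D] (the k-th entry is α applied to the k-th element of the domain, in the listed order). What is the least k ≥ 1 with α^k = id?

Decomposing into disjoint cycles gives cycle lengths 6, 2, 1.
The order of α is the least common multiple of its cycle lengths: lcm(6, 2) = 6.

6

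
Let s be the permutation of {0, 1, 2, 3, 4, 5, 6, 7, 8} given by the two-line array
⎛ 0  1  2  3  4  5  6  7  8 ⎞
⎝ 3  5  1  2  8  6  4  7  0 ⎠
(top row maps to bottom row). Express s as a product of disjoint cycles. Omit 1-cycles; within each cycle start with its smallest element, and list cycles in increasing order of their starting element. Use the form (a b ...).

From 0: 0 → 3 → 2 → 1 → 5 → 6 → 4 → 8 → 0, closing the cycle (0 3 2 1 5 6 4 8).
Continuing from each remaining unvisited element yields (0 3 2 1 5 6 4 8).

(0 3 2 1 5 6 4 8)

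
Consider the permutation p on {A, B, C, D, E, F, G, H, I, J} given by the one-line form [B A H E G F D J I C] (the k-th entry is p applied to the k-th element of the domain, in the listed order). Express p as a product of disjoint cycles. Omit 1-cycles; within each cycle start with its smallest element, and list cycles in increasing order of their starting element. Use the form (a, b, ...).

(A, B)(C, H, J)(D, E, G)

Start at A and follow images: A → B → A, giving the cycle (A, B).
Continuing from each remaining unvisited element yields (A, B)(C, H, J)(D, E, G).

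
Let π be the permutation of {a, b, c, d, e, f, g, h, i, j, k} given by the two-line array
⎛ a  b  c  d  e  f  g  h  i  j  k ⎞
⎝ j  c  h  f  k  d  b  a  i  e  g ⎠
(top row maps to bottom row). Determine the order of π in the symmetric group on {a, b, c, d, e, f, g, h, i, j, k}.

Decomposing into disjoint cycles gives cycle lengths 8, 2, 1.
Since disjoint cycles commute, ord(π) = lcm(8, 2) = 8.

8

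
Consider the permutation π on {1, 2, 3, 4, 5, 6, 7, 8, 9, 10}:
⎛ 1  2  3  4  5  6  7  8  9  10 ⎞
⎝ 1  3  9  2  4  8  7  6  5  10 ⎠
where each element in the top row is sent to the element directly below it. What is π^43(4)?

9

Tracing 4 → 2 → … returns to 4 after 5 steps, so 4 lies in a 5-cycle (2 3 9 5 4).
Since the cycle has length 5, π^43 acts on it the same as π^3 (43 mod 5 = 3).
Stepping 3 places around the cycle: 4 → 2 → 3 → 9.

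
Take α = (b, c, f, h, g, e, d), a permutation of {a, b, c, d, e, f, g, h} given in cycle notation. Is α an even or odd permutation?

even

The cycle lengths are 7, 1.
A cycle of length ℓ contributes ℓ−1 transpositions, so α is a product of 6 transpositions — even.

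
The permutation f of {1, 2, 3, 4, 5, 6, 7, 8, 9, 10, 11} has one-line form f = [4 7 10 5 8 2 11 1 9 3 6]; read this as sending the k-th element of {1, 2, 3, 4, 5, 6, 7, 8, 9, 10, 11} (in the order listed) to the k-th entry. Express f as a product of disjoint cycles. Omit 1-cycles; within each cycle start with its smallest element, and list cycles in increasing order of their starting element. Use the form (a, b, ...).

Iterating f from 1 gives 1 → 4 → 5 → 8 → 1; that is the 4-cycle (1, 4, 5, 8).
Repeating from the next unused element and collecting all non-trivial cycles gives (1, 4, 5, 8)(2, 7, 11, 6)(3, 10).

(1, 4, 5, 8)(2, 7, 11, 6)(3, 10)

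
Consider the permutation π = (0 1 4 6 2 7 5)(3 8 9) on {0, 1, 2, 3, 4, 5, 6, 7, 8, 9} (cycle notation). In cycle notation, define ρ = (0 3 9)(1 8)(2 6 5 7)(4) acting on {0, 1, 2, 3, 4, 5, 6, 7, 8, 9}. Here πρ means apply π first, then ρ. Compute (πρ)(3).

1

(πρ)(3) = ρ(π(3)). π(3) = 8, then ρ(8) = 1. So (πρ)(3) = 1.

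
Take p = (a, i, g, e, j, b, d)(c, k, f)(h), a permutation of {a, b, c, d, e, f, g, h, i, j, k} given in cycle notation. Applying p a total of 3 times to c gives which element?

c

c lies in the 3-cycle (c, k, f).
Since the cycle has length 3, p^3 acts on it the same as p^0 (3 mod 3 = 0).
So p^3(c) = c.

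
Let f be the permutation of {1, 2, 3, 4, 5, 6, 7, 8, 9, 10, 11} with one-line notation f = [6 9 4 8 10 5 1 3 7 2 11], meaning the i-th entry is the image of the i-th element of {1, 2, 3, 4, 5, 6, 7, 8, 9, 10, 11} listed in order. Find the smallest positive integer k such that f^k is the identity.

21

Writing f as disjoint cycles, the cycle lengths are 7, 3, 1.
The order of f is the least common multiple of its cycle lengths: lcm(7, 3) = 21.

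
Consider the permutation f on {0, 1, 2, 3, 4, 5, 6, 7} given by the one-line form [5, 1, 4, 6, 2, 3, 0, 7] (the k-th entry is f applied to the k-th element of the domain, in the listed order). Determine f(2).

2 is element number 3 of the domain, and entry number 3 of the one-line form is 4, so f(2) = 4.

4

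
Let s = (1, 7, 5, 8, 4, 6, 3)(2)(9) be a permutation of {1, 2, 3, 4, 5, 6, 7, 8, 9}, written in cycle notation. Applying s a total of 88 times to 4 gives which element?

4 lies in the 7-cycle (1, 7, 5, 8, 4, 6, 3).
On a 7-cycle, s^7 is the identity, so s^88 = s^4 there (88 ≡ 4 mod 7).
Stepping 4 places around the cycle: 4 → 6 → 3 → 1 → 7.

7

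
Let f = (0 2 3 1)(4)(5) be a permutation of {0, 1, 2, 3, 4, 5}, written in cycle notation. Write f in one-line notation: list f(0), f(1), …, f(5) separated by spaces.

Each element maps to the next entry in its cycle (wrapping to the front): 0↦2, 1↦0, 2↦3, 3↦1, 4↦4, 5↦5.
So the one-line form is 2 0 3 1 4 5.

2 0 3 1 4 5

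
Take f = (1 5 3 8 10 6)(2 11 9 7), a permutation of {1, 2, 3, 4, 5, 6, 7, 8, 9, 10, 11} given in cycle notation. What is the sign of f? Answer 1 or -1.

1

The cycle lengths are 6, 4, 1.
A cycle is odd iff its length is even; f has 2 even-length cycles, so sgn(f) = (−1)^2 and f is even.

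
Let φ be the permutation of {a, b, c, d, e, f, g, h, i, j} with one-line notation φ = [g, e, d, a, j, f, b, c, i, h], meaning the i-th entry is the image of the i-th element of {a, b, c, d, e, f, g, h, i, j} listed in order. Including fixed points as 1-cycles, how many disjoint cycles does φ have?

3

The cycle decomposition is (a g b e j h c d)(f)(i), which has 3 cycles (counting 1-cycles).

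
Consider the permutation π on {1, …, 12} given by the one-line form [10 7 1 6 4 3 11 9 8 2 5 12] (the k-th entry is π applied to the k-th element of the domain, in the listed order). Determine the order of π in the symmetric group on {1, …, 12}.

Decomposing into disjoint cycles gives cycle lengths 9, 2, 1.
The order of π is the least common multiple of its cycle lengths: lcm(9, 2) = 18.

18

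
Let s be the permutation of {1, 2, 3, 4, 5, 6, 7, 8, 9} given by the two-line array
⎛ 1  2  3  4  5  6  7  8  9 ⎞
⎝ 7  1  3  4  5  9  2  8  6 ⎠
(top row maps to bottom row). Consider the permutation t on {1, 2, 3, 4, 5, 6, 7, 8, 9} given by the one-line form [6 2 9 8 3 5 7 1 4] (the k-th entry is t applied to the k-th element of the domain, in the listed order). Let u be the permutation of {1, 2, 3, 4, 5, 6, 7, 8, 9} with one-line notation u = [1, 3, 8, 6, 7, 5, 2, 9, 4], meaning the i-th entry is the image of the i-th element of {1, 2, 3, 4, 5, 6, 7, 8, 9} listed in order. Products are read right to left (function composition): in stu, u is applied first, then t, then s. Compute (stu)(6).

(stu)(6) = s(t(u(6))). u(6) = 5, then t(5) = 3, then s(3) = 3, so the result is 3.

3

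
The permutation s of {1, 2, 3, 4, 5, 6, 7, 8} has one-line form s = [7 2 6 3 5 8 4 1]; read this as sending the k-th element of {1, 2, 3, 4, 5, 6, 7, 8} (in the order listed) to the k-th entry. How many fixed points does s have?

2

The fixed points (elements with s(x) = x) are {2, 5}, so there are 2.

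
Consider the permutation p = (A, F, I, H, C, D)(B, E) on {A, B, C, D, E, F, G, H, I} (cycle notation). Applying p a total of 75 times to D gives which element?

I

D lies in the 6-cycle (A, F, I, H, C, D).
Powers repeat with period 6 on this cycle, and 75 mod 6 = 3, so p^75(D) = p^3(D).
Advancing 3 steps from D: D → A → F → I.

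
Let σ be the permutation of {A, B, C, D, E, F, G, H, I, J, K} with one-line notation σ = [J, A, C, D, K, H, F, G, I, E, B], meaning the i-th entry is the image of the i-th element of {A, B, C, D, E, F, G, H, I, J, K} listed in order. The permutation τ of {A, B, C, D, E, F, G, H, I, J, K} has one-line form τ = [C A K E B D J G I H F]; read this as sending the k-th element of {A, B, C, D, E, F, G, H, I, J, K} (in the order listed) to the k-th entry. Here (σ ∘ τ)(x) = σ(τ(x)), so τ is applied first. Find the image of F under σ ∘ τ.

D

(σ ∘ τ)(F) = σ(τ(F)). τ(F) = D, then σ(D) = D. So (σ ∘ τ)(F) = D.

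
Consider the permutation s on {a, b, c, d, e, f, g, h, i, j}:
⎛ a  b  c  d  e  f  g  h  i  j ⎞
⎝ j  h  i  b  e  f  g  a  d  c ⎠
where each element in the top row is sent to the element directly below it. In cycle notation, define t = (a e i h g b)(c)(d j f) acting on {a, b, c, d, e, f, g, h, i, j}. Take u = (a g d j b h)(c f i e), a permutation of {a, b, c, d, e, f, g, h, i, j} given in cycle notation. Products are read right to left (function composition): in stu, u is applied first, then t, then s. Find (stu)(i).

d

Apply the permutations in order: u(i) = e, then t(e) = i, then s(i) = d. So (stu)(i) = d.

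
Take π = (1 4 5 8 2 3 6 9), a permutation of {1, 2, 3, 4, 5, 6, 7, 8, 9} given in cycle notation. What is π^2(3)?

9

3 lies in the 8-cycle (1 4 5 8 2 3 6 9).
Stepping 2 places around the cycle: 3 → 6 → 9.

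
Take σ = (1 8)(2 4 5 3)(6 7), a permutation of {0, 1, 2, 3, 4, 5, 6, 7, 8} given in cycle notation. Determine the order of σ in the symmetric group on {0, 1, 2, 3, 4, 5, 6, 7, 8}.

The cycle type of σ is (4, 2, 2, 1).
The order of σ is the least common multiple of its cycle lengths: lcm(4, 2, 2) = 4.

4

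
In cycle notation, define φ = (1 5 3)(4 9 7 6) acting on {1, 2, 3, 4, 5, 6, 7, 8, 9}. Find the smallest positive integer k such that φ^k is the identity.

The disjoint cycles have lengths 4, 3, 1, 1.
The order is lcm(4, 3) = 12.

12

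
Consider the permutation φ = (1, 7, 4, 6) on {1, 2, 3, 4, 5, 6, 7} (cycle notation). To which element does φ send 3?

3

3 does not appear in any cycle of φ, so it is a fixed point: φ(3) = 3.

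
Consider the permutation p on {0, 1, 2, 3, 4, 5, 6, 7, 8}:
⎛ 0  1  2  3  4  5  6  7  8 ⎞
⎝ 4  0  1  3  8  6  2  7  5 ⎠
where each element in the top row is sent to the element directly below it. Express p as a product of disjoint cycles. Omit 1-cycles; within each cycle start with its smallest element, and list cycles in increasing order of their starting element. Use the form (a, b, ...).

(0, 4, 8, 5, 6, 2, 1)

From 0: 0 → 4 → 8 → 5 → 6 → 2 → 1 → 0, closing the cycle (0, 4, 8, 5, 6, 2, 1).
Repeating from the next unused element and collecting all non-trivial cycles gives (0, 4, 8, 5, 6, 2, 1).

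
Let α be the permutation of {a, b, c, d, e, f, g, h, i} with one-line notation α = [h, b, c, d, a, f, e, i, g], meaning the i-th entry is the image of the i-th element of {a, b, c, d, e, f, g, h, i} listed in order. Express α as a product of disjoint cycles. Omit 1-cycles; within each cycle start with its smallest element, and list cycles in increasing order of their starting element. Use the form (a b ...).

(a h i g e)

Start at a and follow images: a → h → i → g → e → a, giving the cycle (a h i g e).
Continuing from each remaining unvisited element yields (a h i g e).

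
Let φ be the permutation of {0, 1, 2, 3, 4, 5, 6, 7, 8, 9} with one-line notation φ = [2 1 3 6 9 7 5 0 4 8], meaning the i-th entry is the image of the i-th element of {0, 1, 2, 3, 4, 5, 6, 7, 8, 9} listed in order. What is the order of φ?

Decomposing into disjoint cycles gives cycle lengths 6, 3, 1.
Since disjoint cycles commute, ord(φ) = lcm(6, 3) = 6.

6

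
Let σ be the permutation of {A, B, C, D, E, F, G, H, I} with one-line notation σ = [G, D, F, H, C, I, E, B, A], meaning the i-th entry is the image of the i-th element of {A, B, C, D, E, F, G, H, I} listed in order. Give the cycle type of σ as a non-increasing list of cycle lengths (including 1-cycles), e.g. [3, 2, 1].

[6, 3]

The disjoint cycles are (A, G, E, C, F, I)(B, D, H), with lengths 6, 3 in non-increasing order.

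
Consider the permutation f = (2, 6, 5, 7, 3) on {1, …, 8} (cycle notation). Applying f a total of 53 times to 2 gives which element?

2 lies in the 5-cycle (2, 6, 5, 7, 3).
Powers repeat with period 5 on this cycle, and 53 mod 5 = 3, so f^53(2) = f^3(2).
Stepping 3 places around the cycle: 2 → 6 → 5 → 7.

7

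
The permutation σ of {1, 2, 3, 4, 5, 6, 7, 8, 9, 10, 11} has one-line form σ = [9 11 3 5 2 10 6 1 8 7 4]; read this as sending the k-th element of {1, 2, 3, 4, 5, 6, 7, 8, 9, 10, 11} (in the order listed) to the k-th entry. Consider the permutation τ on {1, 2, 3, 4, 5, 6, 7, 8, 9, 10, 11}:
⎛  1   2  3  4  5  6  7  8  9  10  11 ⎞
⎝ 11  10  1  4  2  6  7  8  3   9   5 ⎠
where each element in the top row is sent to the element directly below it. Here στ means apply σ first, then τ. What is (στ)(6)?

9

First apply σ: σ(6) = 10, then τ(10) = 9. Thus (στ)(6) = 9.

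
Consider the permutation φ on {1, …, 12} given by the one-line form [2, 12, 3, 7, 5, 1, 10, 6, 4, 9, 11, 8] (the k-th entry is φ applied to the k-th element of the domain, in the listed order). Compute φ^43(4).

Tracing 4 → 7 → … returns to 4 after 4 steps, so 4 lies in a 4-cycle (4, 7, 10, 9).
On a 4-cycle, φ^4 is the identity, so φ^43 = φ^3 there (43 ≡ 3 mod 4).
Advancing 3 steps from 4: 4 → 7 → 10 → 9.

9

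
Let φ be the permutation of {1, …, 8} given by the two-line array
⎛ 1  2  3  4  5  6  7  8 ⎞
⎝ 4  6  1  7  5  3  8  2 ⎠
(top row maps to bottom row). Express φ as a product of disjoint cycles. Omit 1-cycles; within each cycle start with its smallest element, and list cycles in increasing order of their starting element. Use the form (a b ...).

Iterating φ from 1 gives 1 → 4 → 7 → 8 → 2 → 6 → 3 → 1; that is the 7-cycle (1 4 7 8 2 6 3).
Repeating from the next unused element and collecting all non-trivial cycles gives (1 4 7 8 2 6 3).

(1 4 7 8 2 6 3)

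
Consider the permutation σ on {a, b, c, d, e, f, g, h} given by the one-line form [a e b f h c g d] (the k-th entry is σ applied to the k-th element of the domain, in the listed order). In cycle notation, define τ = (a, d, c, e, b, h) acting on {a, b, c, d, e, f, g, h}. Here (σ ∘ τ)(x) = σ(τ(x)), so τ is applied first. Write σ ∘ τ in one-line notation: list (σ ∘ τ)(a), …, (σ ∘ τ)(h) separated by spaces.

For each element, apply τ then σ: a → d → f; b → h → d; c → e → h; d → c → b; e → b → e; f → f → c; g → g → g; h → a → a.
So σ ∘ τ in one-line form is f d h b e c g a.

f d h b e c g a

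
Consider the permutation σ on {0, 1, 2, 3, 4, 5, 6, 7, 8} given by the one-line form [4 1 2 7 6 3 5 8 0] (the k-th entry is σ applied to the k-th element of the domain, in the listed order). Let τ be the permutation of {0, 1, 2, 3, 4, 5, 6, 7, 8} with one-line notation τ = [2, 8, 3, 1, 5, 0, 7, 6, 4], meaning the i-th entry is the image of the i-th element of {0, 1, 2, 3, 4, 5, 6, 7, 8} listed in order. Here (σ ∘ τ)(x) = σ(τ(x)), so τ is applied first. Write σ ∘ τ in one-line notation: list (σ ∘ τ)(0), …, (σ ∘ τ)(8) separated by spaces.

For each element, apply τ then σ: 0 → 2 → 2; 1 → 8 → 0; 2 → 3 → 7; 3 → 1 → 1; 4 → 5 → 3; 5 → 0 → 4; 6 → 7 → 8; 7 → 6 → 5; 8 → 4 → 6.
Collecting the images, σ ∘ τ = [2 0 7 1 3 4 8 5 6].

2 0 7 1 3 4 8 5 6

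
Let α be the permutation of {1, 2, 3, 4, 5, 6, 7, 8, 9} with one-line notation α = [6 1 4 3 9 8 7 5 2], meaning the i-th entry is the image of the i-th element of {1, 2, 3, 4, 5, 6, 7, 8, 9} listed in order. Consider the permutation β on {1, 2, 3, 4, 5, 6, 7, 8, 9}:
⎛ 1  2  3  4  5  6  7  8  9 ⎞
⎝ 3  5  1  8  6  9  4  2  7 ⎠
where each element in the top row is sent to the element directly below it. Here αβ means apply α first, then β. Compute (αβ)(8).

6

α(8) = 5, then β(5) = 6; composing gives (αβ)(8) = 6.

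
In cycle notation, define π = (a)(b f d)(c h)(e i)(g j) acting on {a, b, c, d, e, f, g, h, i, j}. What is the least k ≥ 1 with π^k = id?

6

The cycle type of π is (3, 2, 2, 2, 1).
The order of π is the least common multiple of its cycle lengths: lcm(3, 2, 2, 2) = 6.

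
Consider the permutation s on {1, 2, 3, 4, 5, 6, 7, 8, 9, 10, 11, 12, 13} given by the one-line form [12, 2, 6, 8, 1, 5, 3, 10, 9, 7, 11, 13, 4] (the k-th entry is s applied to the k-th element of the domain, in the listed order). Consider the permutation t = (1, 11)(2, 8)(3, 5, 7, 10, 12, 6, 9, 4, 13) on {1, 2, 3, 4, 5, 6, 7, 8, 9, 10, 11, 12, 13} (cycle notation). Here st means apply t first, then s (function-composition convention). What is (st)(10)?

First apply t: t(10) = 12, then s(12) = 13. Thus (st)(10) = 13.

13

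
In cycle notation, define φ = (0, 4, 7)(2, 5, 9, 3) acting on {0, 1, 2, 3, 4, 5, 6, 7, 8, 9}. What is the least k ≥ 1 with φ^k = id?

12

The disjoint cycles have lengths 4, 3, 1, 1, 1.
The order is lcm(4, 3) = 12.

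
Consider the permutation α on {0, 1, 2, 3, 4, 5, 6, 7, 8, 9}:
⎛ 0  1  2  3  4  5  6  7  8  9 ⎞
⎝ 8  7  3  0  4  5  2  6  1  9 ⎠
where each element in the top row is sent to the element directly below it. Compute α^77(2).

2

Tracing 2 → 3 → … returns to 2 after 7 steps, so 2 lies in a 7-cycle (0, 8, 1, 7, 6, 2, 3).
Since the cycle has length 7, α^77 acts on it the same as α^0 (77 mod 7 = 0).
So α^77(2) = 2.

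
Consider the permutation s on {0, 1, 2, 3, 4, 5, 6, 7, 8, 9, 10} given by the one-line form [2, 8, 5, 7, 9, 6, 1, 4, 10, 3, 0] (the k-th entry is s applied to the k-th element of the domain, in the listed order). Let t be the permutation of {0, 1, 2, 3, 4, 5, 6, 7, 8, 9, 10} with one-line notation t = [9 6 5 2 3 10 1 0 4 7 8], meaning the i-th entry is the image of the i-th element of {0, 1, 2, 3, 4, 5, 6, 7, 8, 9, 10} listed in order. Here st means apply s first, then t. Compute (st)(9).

First apply s: s(9) = 3, then t(3) = 2. Thus (st)(9) = 2.

2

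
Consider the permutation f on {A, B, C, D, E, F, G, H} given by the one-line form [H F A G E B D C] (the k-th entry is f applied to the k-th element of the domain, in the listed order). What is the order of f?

6

Decomposing into disjoint cycles gives cycle lengths 3, 2, 2, 1.
The order is lcm(3, 2, 2) = 6.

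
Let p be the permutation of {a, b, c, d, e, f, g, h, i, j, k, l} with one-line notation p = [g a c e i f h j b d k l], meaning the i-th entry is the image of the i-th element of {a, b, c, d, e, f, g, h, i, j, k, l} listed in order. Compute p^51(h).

Tracing h → j → … returns to h after 8 steps, so h lies in an 8-cycle (a, g, h, j, d, e, i, b).
Since the cycle has length 8, p^51 acts on it the same as p^3 (51 mod 8 = 3).
Advancing 3 steps from h: h → j → d → e.

e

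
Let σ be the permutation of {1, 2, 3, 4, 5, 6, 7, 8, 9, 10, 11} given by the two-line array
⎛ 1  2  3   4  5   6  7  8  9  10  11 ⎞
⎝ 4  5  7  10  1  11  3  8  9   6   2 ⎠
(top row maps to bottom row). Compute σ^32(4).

Tracing 4 → 10 → … returns to 4 after 7 steps, so 4 lies in a 7-cycle (1 4 10 6 11 2 5).
Powers repeat with period 7 on this cycle, and 32 mod 7 = 4, so σ^32(4) = σ^4(4).
Stepping 4 places around the cycle: 4 → 10 → 6 → 11 → 2.

2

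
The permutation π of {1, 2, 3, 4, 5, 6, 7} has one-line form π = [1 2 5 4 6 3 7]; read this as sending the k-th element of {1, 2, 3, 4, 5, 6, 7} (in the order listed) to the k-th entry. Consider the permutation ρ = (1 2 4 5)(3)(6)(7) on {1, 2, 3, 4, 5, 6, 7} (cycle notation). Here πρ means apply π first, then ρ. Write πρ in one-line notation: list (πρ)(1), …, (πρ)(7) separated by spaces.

2 4 1 5 6 3 7

(πρ)(x) = ρ(π(x)). Computing each image: ρ(π(1)) = ρ(1) = 2, ρ(π(2)) = ρ(2) = 4, ρ(π(3)) = ρ(5) = 1, ρ(π(4)) = ρ(4) = 5, ρ(π(5)) = ρ(6) = 6, ρ(π(6)) = ρ(3) = 3, ρ(π(7)) = ρ(7) = 7.
Hence πρ = [2 4 1 5 6 3 7].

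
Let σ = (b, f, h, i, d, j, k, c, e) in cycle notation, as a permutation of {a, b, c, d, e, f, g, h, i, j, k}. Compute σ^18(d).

d

d lies in the 9-cycle (b, f, h, i, d, j, k, c, e).
On a 9-cycle, σ^9 is the identity, so σ^18 = σ^0 there (18 ≡ 0 mod 9).
So σ^18(d) = d.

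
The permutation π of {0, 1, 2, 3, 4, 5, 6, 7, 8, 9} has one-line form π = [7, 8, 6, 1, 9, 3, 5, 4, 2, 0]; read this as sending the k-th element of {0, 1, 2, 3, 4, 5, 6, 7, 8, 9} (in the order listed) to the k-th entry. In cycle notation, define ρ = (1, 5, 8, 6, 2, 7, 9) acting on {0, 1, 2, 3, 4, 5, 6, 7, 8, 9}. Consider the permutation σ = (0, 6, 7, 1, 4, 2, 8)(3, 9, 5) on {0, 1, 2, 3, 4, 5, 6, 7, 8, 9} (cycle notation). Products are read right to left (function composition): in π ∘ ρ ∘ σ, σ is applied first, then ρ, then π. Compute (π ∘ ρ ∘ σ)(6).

0

Apply the permutations in order: σ(6) = 7, then ρ(7) = 9, then π(9) = 0. So (π ∘ ρ ∘ σ)(6) = 0.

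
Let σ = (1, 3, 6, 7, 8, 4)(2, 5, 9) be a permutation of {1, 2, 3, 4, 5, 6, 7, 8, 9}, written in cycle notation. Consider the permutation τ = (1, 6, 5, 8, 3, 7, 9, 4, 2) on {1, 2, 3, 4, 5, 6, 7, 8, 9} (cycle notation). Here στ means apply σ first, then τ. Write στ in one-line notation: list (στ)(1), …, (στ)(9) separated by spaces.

7 8 5 6 4 9 3 2 1

Chase each element through σ then τ: 1 → 3 → 7; 2 → 5 → 8; 3 → 6 → 5; 4 → 1 → 6; 5 → 9 → 4; 6 → 7 → 9; 7 → 8 → 3; 8 → 4 → 2; 9 → 2 → 1.
Collecting the images, στ = [7 8 5 6 4 9 3 2 1].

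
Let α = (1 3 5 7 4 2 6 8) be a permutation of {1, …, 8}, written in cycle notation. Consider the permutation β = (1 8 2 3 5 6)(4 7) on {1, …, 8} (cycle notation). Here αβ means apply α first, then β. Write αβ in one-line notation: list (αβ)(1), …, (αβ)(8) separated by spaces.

5 1 6 3 4 2 7 8

For each element, apply α then β: 1 → 3 → 5; 2 → 6 → 1; 3 → 5 → 6; 4 → 2 → 3; 5 → 7 → 4; 6 → 8 → 2; 7 → 4 → 7; 8 → 1 → 8.
So αβ in one-line form is 5 1 6 3 4 2 7 8.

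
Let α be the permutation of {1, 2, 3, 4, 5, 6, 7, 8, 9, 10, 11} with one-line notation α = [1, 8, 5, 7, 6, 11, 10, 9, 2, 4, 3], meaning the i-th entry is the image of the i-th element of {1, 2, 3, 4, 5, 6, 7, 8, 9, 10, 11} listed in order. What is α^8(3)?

Tracing 3 → 5 → … returns to 3 after 4 steps, so 3 lies in a 4-cycle (3, 5, 6, 11).
Powers repeat with period 4 on this cycle, and 8 mod 4 = 0, so α^8(3) = α^0(3).
So α^8(3) = 3.

3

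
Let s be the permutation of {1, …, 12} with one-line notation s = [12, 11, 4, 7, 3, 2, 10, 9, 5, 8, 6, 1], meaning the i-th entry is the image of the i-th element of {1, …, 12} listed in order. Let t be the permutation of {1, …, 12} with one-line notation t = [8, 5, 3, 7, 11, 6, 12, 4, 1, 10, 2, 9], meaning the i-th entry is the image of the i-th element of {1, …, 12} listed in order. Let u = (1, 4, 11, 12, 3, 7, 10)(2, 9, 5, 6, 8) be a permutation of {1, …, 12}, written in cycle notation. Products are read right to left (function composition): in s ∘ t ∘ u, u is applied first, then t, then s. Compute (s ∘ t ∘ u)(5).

Chase 5: u(5) = 6; t(6) = 6; s(6) = 2. Hence (s ∘ t ∘ u)(5) = 2.

2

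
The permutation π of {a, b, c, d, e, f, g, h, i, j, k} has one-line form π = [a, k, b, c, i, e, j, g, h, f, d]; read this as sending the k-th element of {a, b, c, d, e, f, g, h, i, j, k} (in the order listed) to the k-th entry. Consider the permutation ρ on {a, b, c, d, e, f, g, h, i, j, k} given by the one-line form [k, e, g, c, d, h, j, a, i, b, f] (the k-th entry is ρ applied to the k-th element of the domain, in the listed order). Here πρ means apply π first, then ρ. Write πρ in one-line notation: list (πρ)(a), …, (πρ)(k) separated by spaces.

Chase each element through π then ρ: a → a → k; b → k → f; c → b → e; d → c → g; e → i → i; f → e → d; g → j → b; h → g → j; i → h → a; j → f → h; k → d → c.
Collecting the images, πρ = [k f e g i d b j a h c].

k f e g i d b j a h c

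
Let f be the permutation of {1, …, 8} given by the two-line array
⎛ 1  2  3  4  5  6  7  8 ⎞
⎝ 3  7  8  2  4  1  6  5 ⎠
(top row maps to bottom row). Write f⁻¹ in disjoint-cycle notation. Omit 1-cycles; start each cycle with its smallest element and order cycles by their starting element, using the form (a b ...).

(1 6 7 2 4 5 8 3)

The cycle decomposition of f is (1 3 8 5 4 2 7 6).
The inverse reverses every cycle; in canonical form, f⁻¹ = (1 6 7 2 4 5 8 3).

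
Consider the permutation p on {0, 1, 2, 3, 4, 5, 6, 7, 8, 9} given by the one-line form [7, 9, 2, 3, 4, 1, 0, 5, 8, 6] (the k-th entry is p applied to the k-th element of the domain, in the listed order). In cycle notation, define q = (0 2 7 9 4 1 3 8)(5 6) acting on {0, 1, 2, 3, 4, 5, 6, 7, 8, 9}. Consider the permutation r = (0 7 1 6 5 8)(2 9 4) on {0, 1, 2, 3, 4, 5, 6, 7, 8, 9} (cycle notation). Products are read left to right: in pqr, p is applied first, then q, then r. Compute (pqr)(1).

2

Apply the permutations in order: p(1) = 9, then q(9) = 4, then r(4) = 2. So (pqr)(1) = 2.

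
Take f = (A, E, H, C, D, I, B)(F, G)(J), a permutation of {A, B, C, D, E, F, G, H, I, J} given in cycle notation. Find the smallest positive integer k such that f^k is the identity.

14

The cycle type of f is (7, 2, 1).
The order of f is the least common multiple of its cycle lengths: lcm(7, 2) = 14.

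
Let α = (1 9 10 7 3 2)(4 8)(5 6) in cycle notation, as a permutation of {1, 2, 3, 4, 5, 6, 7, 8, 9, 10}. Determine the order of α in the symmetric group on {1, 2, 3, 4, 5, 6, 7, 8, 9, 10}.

The cycle type of α is (6, 2, 2).
The order of α is the least common multiple of its cycle lengths: lcm(6, 2, 2) = 6.

6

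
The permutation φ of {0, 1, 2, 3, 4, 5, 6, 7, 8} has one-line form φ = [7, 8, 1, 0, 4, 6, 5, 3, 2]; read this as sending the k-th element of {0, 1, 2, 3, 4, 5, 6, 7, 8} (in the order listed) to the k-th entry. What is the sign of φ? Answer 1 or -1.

-1

In disjoint-cycle form the cycle lengths are 3, 3, 2, 1.
A cycle of length ℓ contributes ℓ−1 transpositions, so φ is a product of 2 + 2 + 1 = 5 transpositions — odd.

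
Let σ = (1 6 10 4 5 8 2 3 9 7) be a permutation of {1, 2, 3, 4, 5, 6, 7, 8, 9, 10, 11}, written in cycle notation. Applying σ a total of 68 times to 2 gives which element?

5

2 lies in the 10-cycle (1 6 10 4 5 8 2 3 9 7).
Since the cycle has length 10, σ^68 acts on it the same as σ^8 (68 mod 10 = 8).
Advancing 8 steps from 2: 2 → 3 → 9 → 7 → 1 → 6 → 10 → 4 → 5.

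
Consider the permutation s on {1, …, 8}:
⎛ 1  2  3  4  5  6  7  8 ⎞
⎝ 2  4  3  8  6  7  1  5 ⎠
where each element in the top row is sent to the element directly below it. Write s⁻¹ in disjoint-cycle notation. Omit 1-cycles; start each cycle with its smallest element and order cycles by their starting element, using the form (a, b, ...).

(1, 7, 6, 5, 8, 4, 2)

The cycle decomposition of s is (1, 2, 4, 8, 5, 6, 7).
The inverse reverses every cycle; in canonical form, s⁻¹ = (1, 7, 6, 5, 8, 4, 2).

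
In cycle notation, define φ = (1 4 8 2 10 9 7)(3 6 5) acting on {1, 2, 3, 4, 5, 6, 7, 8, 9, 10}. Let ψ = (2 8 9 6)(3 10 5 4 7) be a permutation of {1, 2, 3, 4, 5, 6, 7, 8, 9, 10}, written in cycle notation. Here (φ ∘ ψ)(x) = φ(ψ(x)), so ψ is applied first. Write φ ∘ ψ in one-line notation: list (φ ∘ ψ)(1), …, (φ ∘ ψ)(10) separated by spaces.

4 2 9 1 8 10 6 7 5 3

For each element, apply ψ then φ: 1 → 1 → 4; 2 → 8 → 2; 3 → 10 → 9; 4 → 7 → 1; 5 → 4 → 8; 6 → 2 → 10; 7 → 3 → 6; 8 → 9 → 7; 9 → 6 → 5; 10 → 5 → 3.
So φ ∘ ψ in one-line form is 4 2 9 1 8 10 6 7 5 3.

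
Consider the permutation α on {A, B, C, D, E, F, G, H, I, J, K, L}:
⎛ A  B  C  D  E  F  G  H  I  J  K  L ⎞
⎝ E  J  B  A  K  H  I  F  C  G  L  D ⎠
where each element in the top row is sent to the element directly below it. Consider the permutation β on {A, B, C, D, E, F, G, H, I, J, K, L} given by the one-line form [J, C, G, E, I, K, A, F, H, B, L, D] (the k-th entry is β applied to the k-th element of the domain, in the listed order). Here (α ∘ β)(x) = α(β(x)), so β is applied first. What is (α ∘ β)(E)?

C

(α ∘ β)(E) = α(β(E)). β(E) = I, then α(I) = C. So (α ∘ β)(E) = C.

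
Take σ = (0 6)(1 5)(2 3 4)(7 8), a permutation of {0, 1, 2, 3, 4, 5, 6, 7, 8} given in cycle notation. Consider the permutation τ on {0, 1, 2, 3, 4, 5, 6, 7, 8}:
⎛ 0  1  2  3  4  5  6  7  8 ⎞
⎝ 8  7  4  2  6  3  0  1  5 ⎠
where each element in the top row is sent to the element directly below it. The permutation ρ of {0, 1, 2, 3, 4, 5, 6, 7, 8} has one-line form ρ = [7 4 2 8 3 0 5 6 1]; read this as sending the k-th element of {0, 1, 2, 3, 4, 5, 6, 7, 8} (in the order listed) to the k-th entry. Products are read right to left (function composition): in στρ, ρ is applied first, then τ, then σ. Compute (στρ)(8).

8

(στρ)(8) = σ(τ(ρ(8))). ρ(8) = 1, then τ(1) = 7, then σ(7) = 8, so the result is 8.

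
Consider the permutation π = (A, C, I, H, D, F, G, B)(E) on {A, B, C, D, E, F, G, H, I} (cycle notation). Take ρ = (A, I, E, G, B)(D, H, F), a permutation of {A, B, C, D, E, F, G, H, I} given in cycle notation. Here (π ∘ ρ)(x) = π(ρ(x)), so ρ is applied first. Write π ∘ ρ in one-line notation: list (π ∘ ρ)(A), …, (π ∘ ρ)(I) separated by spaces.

H C I D B F A G E

(π ∘ ρ)(x) = π(ρ(x)). Computing each image: π(ρ(A)) = π(I) = H, π(ρ(B)) = π(A) = C, π(ρ(C)) = π(C) = I, π(ρ(D)) = π(H) = D, π(ρ(E)) = π(G) = B, π(ρ(F)) = π(D) = F, π(ρ(G)) = π(B) = A, π(ρ(H)) = π(F) = G, π(ρ(I)) = π(E) = E.
Hence π ∘ ρ = [H C I D B F A G E].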